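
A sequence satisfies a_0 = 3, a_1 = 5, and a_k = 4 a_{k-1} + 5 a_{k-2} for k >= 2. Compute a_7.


The characteristic equation is t^2 - 4 t - 5 = 0, with roots r_1 = 5 and r_2 = -1 (so c_1 = r_1 + r_2, c_2 = -r_1 r_2 as required).
One can use the closed form a_n = A r_1^n + B r_2^n, but direct iteration is more reliable:
a_0 = 3, a_1 = 5, a_2 = 35, a_3 = 165, a_4 = 835, a_5 = 4165, a_6 = 20835, a_7 = 104165.
So a_7 = 104165.

104165


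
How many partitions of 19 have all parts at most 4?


Using the generating function (1-x)^(-1)(1-x^2)^(-1)...(1-x^4)^(-1),
the coefficient of x^19 counts these restricted partitions.
Result = 94

94


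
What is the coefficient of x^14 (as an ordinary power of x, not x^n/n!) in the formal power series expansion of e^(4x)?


The exponential series is e^y = sum_{k>=0} y^k / k!. Substituting y = 4x gives
e^(4x) = sum_{k>=0} 4^k x^k / k!.
So the coefficient of x^n is a^n/n! with a = 4, n = 14:
4^14 / 14! = 268435456/87178291200 = 131072/42567525

131072/42567525


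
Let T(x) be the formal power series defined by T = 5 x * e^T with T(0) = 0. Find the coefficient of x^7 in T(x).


Apply the Lagrange inversion formula: if T = 5 x * phi(T) with phi(t) = e^t, then
[x^n] T = 5^n * (1/n) [t^(n-1)] phi(t)^n = 5^n * (1/n) [t^(n-1)] e^(n t) = 5^n * (1/n) * n^(n-1) / (n-1)! = 5^n * n^(n-1) / n!.
When c = 1 this is the Cayley count of rooted labeled trees on n vertices, divided by n!.
For n = 7: 5^7 * 7^6 / 7! = 78125 * 117649/5040 = 262609375/144.

262609375/144


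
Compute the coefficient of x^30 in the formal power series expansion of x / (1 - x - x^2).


Let f(x) = sum_{k>=0} a_k x^k. Multiplying f(x) * (1 - x - x^2) = x and matching coefficients gives a_0 = 0, a_1 = 1, and a_k = a_{k-1} + a_{k-2} for k >= 2. These are the Fibonacci numbers F_k.
Iterating from F_0 = 0, F_1 = 1:
F_0=0, F_1=1, F_2=1, F_3=2, F_4=3, F_5=5, F_6=8, F_7=13, F_8=21, F_9=34, ...
F_30 = 832040.

832040


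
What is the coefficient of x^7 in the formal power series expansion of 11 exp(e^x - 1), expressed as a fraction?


exp(e^x - 1) is the exponential generating function for the Bell numbers Bell_k: exp(e^x - 1) = sum_{k>=0} Bell_k x^k / k!.
So the coefficient of x^7 in 11 exp(e^x - 1) is 11 Bell_7 / 7!.
Computing: Bell_7 = 877 and 7! = 5040, giving
11 * 877/5040 = 9647/5040.

9647/5040


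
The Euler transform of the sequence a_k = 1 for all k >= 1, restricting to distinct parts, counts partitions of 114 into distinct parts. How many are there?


Partitions of 114 into distinct parts can be computed via generating function.
Product (1+x)(1+x^2)(1+x^3)...
The coefficient of x^114 = 1378304

1378304


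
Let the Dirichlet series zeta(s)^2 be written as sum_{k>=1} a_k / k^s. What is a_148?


The Dirichlet convolution of the constant function 1 with itself gives (1 * 1)(k) = sum_{d | k} 1 = d(k), the number of positive divisors of k.
Since zeta(s) = sum_{k>=1} 1/k^s, we have zeta(s)^2 = sum_{k>=1} d(k)/k^s, so a_k = d(k).
For k = 148: the divisors are 1, 2, 4, 37, 74, 148.
Count = 6.

6


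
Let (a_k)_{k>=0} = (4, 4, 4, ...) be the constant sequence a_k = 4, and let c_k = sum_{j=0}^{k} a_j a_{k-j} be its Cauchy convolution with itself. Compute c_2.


Since a_j = 4 for all j >= 0, the convolution sum becomes
c_k = sum_{j=0}^{k} 4 * 4 = 16 * (k + 1).
Equivalently, the generating function of (a_k) is 4/(1 - x) and its square is 16/(1 - x)^2 = sum_{k>=0} 16(k + 1) x^k.
For k = 2: 16 * 3 = 48.

48


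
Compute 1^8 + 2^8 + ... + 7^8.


This power sum has a closed form given by Faulhaber's formula
sum_{k=1}^{m} k^p = (1 / (p + 1)) * sum_{j=0}^{p} C(p + 1, j) B_j m^(p + 1 - j),
but for small m direct computation is fastest:
1 + 256 + 6561 + 65536 + 390625 + 1679616 + 5764801 = 7907396.

7907396


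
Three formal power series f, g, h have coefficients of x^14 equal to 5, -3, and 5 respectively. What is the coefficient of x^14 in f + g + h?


Series addition is componentwise:
5 + -3 + 5
= 7

7


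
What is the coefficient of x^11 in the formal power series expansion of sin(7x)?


The Maclaurin series is sin(t) = sum_{k>=0} (-1)^k t^(2k+1) / (2k+1)!, so substituting t = 7x, only odd powers of x are nonzero, with coefficient of x^(2k+1) equal to (-1)^k 7^(2k+1) / (2k+1)!.
Write 11 = 2*5 + 1, giving the coefficient (-1)^5 * 7^11 / 11! = -1977326743/39916800 = -282475249/5702400.

-282475249/5702400


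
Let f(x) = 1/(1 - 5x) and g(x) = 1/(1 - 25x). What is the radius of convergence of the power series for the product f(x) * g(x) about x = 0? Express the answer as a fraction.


The radius of 1/(1 - 5x) is 1/5 (nearest singularity at x = 1/5), and the radius of 1/(1 - 25x) is 1/25.
The product f(x)*g(x) = 1/((1 - 5x)(1 - 25x)) has singularities at both 1/5 and 1/25, so its radius of convergence is the distance to the nearest one:
min(1/5, 1/25) = 1/25.

1/25


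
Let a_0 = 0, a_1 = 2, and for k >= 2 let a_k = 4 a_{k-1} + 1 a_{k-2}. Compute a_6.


Iterating the recurrence forward:
a_0 = 0
a_1 = 2
a_2 = 4*2 + 1*0 = 8
a_3 = 4*8 + 1*2 = 34
a_4 = 4*34 + 1*8 = 144
a_5 = 4*144 + 1*34 = 610
a_6 = 4*610 + 1*144 = 2584
So a_6 = 2584.

2584


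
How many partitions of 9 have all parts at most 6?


Using the generating function (1-x)^(-1)(1-x^2)^(-1)...(1-x^6)^(-1),
the coefficient of x^9 counts these restricted partitions.
Result = 26

26


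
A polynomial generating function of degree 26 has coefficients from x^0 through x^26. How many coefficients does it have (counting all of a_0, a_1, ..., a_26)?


A polynomial of degree 26 takes the form a_0 + a_1 x + ... + a_26 x^26.
The number of coefficients is 26 + 1 = 27.

27


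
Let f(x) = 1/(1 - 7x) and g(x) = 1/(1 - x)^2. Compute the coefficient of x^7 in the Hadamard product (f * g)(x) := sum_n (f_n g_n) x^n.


f has coefficients f_k = 7^k. For g = 1/(1 - x)^2 the coefficient is g_k = C(k + 1, 1) = k + 1. The Hadamard coefficient is (f * g)_k = 7^k * (k + 1).
For k = 7: 7^7 * 8 = 823543 * 8 = 6588344.

6588344


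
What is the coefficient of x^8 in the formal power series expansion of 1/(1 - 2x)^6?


The general identity 1/(1 - c x)^r = sum_{k>=0} c^k C(k + r - 1, r - 1) x^k follows by substituting y = c x into 1/(1 - y)^r = sum_{k>=0} C(k + r - 1, r - 1) y^k.
For c = 2, r = 6, k = 8:
2^8 * C(13, 5) = 256 * 1287 = 329472.

329472


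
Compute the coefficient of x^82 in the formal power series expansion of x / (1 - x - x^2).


Let f(x) = sum_{k>=0} a_k x^k. Multiplying f(x) * (1 - x - x^2) = x and matching coefficients gives a_0 = 0, a_1 = 1, and a_k = a_{k-1} + a_{k-2} for k >= 2. These are the Fibonacci numbers F_k.
Iterating from F_0 = 0, F_1 = 1:
F_0=0, F_1=1, F_2=1, F_3=2, F_4=3, F_5=5, F_6=8, F_7=13, F_8=21, F_9=34, ...
F_82 = 61305790721611591.

61305790721611591


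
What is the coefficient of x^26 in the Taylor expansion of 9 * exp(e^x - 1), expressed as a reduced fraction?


exp(e^x - 1) = sum_{k>=0} Bell_k x^k / k!, where Bell_k is the k-th Bell number.
So the coefficient of x^26 is 9 * Bell_26 / 26!.
Computing: Bell_26 = 49631246523618756274 and 26! = 403291461126605635584000000, giving
9 * 49631246523618756274/403291461126605635584000000 = 1459742544812316361/1317945951394136064000000.

1459742544812316361/1317945951394136064000000


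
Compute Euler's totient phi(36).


phi(n) counts integers in [1, n] coprime to n. Using the multiplicative formula phi(n) = n * prod_{p | n} (1 - 1/p):
36 = 2^2 * 3^2, so
phi(36) = 36 * (1 - 1/2) * (1 - 1/3) = 12.

12


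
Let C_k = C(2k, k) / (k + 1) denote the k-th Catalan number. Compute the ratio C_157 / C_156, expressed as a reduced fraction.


Using C_k = (2k)! / (k! (k+1)!), the ratio C_{k+1}/C_k simplifies to
C_{k+1}/C_k = [(2k+2)! / ((k+1)! (k+2)!)] * [k! (k+1)! / (2k)!]
 = (2k+2)(2k+1) / ((k+1)(k+2)) = 2(2k+1) / (k+2).
For k = 156: 2(2*156 + 1) / (156 + 2) = 626/158 = 313/79.

313/79


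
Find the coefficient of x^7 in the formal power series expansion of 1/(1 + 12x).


Write 1/(1 + c x) = 1/(1 - (-c) x) and apply the geometric-series identity
1/(1 - y) = sum_{k>=0} y^k to get 1/(1 + c x) = sum_{k>=0} (-c)^k x^k.
So the coefficient of x^k is (-c)^k = (-1)^k * c^k.
Here c = 12 and k = 7:
(-12)^7 = -1 * 35831808 = -35831808

-35831808


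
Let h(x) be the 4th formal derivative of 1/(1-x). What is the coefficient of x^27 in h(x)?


Differentiating 4 times: d^4/dx^4 [1/(1-x)] = 4!/(1-x)^5.
The expansion 1/(1-x)^5 = sum_{k>=0} C(k+4, 4) x^k, so the coefficient of x^n in 4!/(1-x)^5 is 4! * C(n+4, 4).
For n = 27: 24 * C(31, 4) = 24 * 31465 = 755160

755160


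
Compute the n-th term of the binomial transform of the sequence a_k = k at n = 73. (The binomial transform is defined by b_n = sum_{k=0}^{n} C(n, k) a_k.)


With a_k = k, b_n = sum_{k=0}^{n} C(n, k) k. Using k * C(n, k) = n * C(n-1, k-1) gives b_n = n * sum_{k>=1} C(n-1, k-1) = n * 2^(n-1).
For n = 73: 73 * 2^72 = 73 * 4722366482869645213696 = 344732753249484100599808.

344732753249484100599808


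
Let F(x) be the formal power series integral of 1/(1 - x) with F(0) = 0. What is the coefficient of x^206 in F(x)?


1/(1 - x) = sum_{k>=0} x^k. Integrating termwise and using F(0) = 0 gives
F(x) = sum_{k>=0} x^(k+1) / (k+1) = sum_{m>=1} x^m / m = -ln(1 - x).
So the coefficient of x^206 is 1/206 = 1/206.

1/206


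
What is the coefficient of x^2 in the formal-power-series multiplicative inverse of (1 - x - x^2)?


Let the inverse be f(x) = sum_{k>=0} a_k x^k. From f(x) * (1 - x - x^2) = 1 and matching coefficients:
 x^0: a_0 = 1.
 x^1: a_1 - a_0 = 0, so a_1 = 1.
 x^k (k >= 2): a_k - a_{k-1} - a_{k-2} = 0, i.e. a_k = a_{k-1} + a_{k-2}.
This is the Fibonacci-type recurrence shifted so that a_0 = a_1 = 1.
Iterating: a_0=1, a_1=1, a_2=2
a_2 = 2.

2


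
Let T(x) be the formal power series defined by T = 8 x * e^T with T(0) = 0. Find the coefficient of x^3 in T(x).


Apply the Lagrange inversion formula: if T = 8 x * phi(T) with phi(t) = e^t, then
[x^n] T = 8^n * (1/n) [t^(n-1)] phi(t)^n = 8^n * (1/n) [t^(n-1)] e^(n t) = 8^n * (1/n) * n^(n-1) / (n-1)! = 8^n * n^(n-1) / n!.
When c = 1 this is the Cayley count of rooted labeled trees on n vertices, divided by n!.
For n = 3: 8^3 * 3^2 / 3! = 512 * 9/6 = 768.

768


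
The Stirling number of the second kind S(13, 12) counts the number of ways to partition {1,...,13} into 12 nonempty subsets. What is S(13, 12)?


Using the explicit formula S(n,k) = (1/k!) sum_{j=0}^{k} (-1)^(k-j) C(k,j) j^n:
S(13, 12) = 78
Equivalently, S(n,k) is n! times the coefficient of x^n in the EGF (e^x - 1)^k / k!.

78


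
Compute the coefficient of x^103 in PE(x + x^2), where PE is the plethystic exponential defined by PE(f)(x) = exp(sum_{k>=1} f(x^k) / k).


With f(x) = x + x^2, the exponent is sum_{k>=1} (x^k + x^(2k)) / k = -ln(1 - x) - ln(1 - x^2). Exponentiating:
PE(x + x^2) = 1 / ((1 - x)(1 - x^2)).
This is the generating function for partitions of n into parts of size 1 or 2. The number of 2's can be any j in 0..51, and the rest are 1's, so
[x^103] = floor(103/2) + 1 = 52.

52


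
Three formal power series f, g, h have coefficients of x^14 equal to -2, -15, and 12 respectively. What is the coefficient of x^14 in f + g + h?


Series addition is componentwise:
-2 + -15 + 12
= -5

-5


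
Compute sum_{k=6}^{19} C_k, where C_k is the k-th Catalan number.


C_6 through C_19: 132, 429, 1430, 4862, 16796, 58786, 208012, 742900, 2674440, 9694845, 35357670, 129644790, 477638700, 1767263190
Sum = 132 + 429 + 1430 + 4862 + 16796 + 58786 + 208012 + 742900 + 2674440 + 9694845 + 35357670 + 129644790 + 477638700 + 1767263190
= 2423306982

2423306982


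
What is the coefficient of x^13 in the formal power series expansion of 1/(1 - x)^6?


The expansion 1/(1 - x)^r = sum_{k>=0} C(k + r - 1, r - 1) x^k follows from the multiset / negative-binomial theorem (or from repeated differentiation of the geometric series).
For r = 6 and k = 13:
C(18, 5) = 6402373705728000 / (120 * 6227020800) = 8568.

8568


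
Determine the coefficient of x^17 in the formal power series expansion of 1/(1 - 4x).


The geometric series identity gives 1/(1 - c x) = sum_{k>=0} c^k x^k, so the coefficient of x^k is c^k.
Here c = 4 and k = 17.
Computing: 4^17 = 17179869184

17179869184


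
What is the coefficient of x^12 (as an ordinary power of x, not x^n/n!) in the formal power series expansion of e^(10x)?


The exponential series is e^y = sum_{k>=0} y^k / k!. Substituting y = 10x gives
e^(10x) = sum_{k>=0} 10^k x^k / k!.
So the coefficient of x^n is a^n/n! with a = 10, n = 12:
10^12 / 12! = 1000000000000/479001600 = 39062500/18711

39062500/18711


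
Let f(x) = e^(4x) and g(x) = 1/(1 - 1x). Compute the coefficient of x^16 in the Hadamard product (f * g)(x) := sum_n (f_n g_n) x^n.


Expanding: f_k = 4^k/k! (from e^(4x)) and g_k = 1^k (from 1/(1 - 1x)). So the Hadamard coefficient (f * g)_k = 4^k 1^k / k! = (4)^k / k!.
For k = 16: 4^16/16! = 4294967296/20922789888000 = 131072/638512875.

131072/638512875


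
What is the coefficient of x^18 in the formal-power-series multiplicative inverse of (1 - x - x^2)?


Let the inverse be f(x) = sum_{k>=0} a_k x^k. From f(x) * (1 - x - x^2) = 1 and matching coefficients:
 x^0: a_0 = 1.
 x^1: a_1 - a_0 = 0, so a_1 = 1.
 x^k (k >= 2): a_k - a_{k-1} - a_{k-2} = 0, i.e. a_k = a_{k-1} + a_{k-2}.
This is the Fibonacci-type recurrence shifted so that a_0 = a_1 = 1.
Iterating: a_0=1, a_1=1, a_2=2, a_3=3, a_4=5, a_5=8, a_6=13, a_7=21, a_8=34, a_9=55, ...
a_18 = 4181.

4181


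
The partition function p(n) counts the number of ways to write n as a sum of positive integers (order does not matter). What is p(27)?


Using the generating function prod_{k>=1} 1/(1-x^k), we compute p(27).
By dynamic programming over parts 1 through 27:
p(27) = 3010

3010


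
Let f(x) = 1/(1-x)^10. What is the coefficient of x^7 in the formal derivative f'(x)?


Differentiate: d/dx [ 1/(1-x)^r ] = r / (1-x)^(r+1).
Here r = 10, so f'(x) = 10 / (1-x)^11.
The expansion of 1/(1-x)^(r+1) has coefficient of x^n equal to C(n+r, r).
So the coefficient of x^7 in f'(x) is
10 * C(17, 10) = 10 * 19448 = 194480

194480


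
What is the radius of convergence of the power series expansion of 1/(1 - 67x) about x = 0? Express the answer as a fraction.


Expanding 1/(1 - 67x) = sum_{k>=0} 67^k x^k, the series converges when |67x| < 1, i.e., |x| < 1/67.
So the radius of convergence is 1/67 = 1/67.

1/67


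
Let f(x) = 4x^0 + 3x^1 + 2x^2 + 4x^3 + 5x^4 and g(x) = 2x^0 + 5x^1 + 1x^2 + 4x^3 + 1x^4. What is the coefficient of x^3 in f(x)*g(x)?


Cauchy product at x^3:
4*4 + 3*1 + 2*5 + 4*2
= 37

37


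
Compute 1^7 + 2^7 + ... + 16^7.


This power sum has a closed form given by Faulhaber's formula
sum_{k=1}^{m} k^p = (1 / (p + 1)) * sum_{j=0}^{p} C(p + 1, j) B_j m^(p + 1 - j),
but for small m direct computation is fastest:
1 + 128 + 2187 + 16384 + 78125 + 279936 + 823543 + 2097152 + 4782969 + 10000000 + 19487171 + 35831808 + 62748517 + 105413504 + 170859375 + 268435456 = 680856256.

680856256


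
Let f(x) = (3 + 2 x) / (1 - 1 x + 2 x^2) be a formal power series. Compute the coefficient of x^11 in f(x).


Write f(x) = sum_{k>=0} a_k x^k. Multiplying both sides by 1 - 1 x + 2 x^2 gives
(1 - 1 x + 2 x^2) sum_{k>=0} a_k x^k = 3 + 2 x.
Matching coefficients:
 x^0: a_0 = 3
 x^1: a_1 - 1 a_0 = 2  =>  a_1 = 1*3 + 2 = 5
 x^k (k >= 2): a_k = 1 a_{k-1} - 2 a_{k-2}.
Iterating: a_2 = -1, a_3 = -11, a_4 = -9, a_5 = 13, a_6 = 31, a_7 = 5, a_8 = -57, a_9 = -67, a_10 = 47, a_11 = 181.
So the coefficient of x^11 is 181.

181


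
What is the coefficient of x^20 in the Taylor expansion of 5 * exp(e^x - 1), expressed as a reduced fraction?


exp(e^x - 1) = sum_{k>=0} Bell_k x^k / k!, where Bell_k is the k-th Bell number.
So the coefficient of x^20 is 5 * Bell_20 / 20!.
Computing: Bell_20 = 51724158235372 and 20! = 2432902008176640000, giving
5 * 51724158235372/2432902008176640000 = 263898766507/2482553069568000.

263898766507/2482553069568000


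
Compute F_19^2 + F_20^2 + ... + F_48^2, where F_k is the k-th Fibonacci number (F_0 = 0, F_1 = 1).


There is a standard identity sum_{k=0}^{N} F_k^2 = F_N * F_{N+1} (proved inductively from the telescoping relation F_k^2 = F_k F_{k+1} - F_{k-1} F_k). Then
sum_{k=19}^{48} F_k^2 = F_48 F_49 - F_18 F_19.
Computing: F_48 = 4807526976, F_49 = 7778742049, F_18 = 2584, F_19 = 4181.
Sum = 4807526976 * 7778742049 - 2584 * 4181 = 37396512239902210120.

37396512239902210120


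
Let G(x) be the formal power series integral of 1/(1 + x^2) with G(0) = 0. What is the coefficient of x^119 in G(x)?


1/(1 + x^2) = sum_{j>=0} (-1)^j x^(2j). Integrating termwise with G(0) = 0:
G(x) = sum_{j>=0} (-1)^j x^(2j+1) / (2j+1) = arctan(x).
Only odd powers are nonzero. For x^119 write 119 = 2*59 + 1, giving
(-1)^59 / 119 = -1/119 = -1/119.

-1/119


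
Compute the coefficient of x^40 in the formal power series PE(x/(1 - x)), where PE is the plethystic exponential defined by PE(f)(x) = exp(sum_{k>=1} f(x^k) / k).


For f(x) = x/(1 - x) we have
sum_{k>=1} f(x^k) / k = sum_{k>=1} (1/k) * x^k / (1 - x^k) = sum_{k, m >= 1} x^(k m) / k,
which after exponentiating simplifies to
PE(x/(1 - x)) = prod_{k>=1} 1 / (1 - x^k).
This is the generating function for the partition function p(n), so the coefficient of x^40 is p(40).
Computing p(40) by dynamic programming over parts 1, 2, ..., 40: p(40) = 37338.

37338


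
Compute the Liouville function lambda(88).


The Liouville function is lambda(k) = (-1)^Omega(k), where Omega(k) counts the prime factors of k with multiplicity.
Factoring: 88 = 2 * 2 * 2 * 11, so Omega(88) = 4.
lambda(88) = (-1)^4 = 1.

1


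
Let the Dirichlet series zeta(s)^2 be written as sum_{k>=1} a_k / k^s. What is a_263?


The Dirichlet convolution of the constant function 1 with itself gives (1 * 1)(k) = sum_{d | k} 1 = d(k), the number of positive divisors of k.
Since zeta(s) = sum_{k>=1} 1/k^s, we have zeta(s)^2 = sum_{k>=1} d(k)/k^s, so a_k = d(k).
For k = 263: the divisors are 1, 263.
Count = 2.

2


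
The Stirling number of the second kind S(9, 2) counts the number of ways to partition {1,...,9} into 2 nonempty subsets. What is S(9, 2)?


Using the explicit formula S(n,k) = (1/k!) sum_{j=0}^{k} (-1)^(k-j) C(k,j) j^n:
S(9, 2) = 255
Equivalently, S(n,k) is n! times the coefficient of x^n in the EGF (e^x - 1)^k / k!.

255


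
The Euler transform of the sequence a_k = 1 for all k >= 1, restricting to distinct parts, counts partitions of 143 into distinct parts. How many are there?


Partitions of 143 into distinct parts can be computed via generating function.
Product (1+x)(1+x^2)(1+x^3)...
The coefficient of x^143 = 11899934

11899934


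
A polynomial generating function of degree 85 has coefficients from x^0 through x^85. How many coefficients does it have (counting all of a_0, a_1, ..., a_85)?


A polynomial of degree 85 takes the form a_0 + a_1 x + ... + a_85 x^85.
The number of coefficients is 85 + 1 = 86.

86


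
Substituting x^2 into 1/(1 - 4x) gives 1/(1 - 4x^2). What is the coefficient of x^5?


Since 1/(1 - 4x^2) only has even powers of x,
the coefficient of x^5 (odd) is 0.

0


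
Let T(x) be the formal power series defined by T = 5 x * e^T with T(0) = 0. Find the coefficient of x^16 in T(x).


Apply the Lagrange inversion formula: if T = 5 x * phi(T) with phi(t) = e^t, then
[x^n] T = 5^n * (1/n) [t^(n-1)] phi(t)^n = 5^n * (1/n) [t^(n-1)] e^(n t) = 5^n * (1/n) * n^(n-1) / (n-1)! = 5^n * n^(n-1) / n!.
When c = 1 this is the Cayley count of rooted labeled trees on n vertices, divided by n!.
For n = 16: 5^16 * 16^15 / 16! = 152587890625 * 1152921504606846976/20922789888000 = 42949672960000000000000/5108103.

42949672960000000000000/5108103


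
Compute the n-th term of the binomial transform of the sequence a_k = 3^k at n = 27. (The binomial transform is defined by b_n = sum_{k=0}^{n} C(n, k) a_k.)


With a_k = 3^k, b_n = sum_{k=0}^{n} C(n, k) 3^k = (1 + 3)^n by the binomial theorem.
For n = 27: (1 + 3)^27 = 4^27 = 18014398509481984.

18014398509481984


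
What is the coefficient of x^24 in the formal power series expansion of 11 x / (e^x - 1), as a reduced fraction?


The exponential generating function for Bernoulli numbers is
x / (e^x - 1) = sum_{k>=0} B_k x^k / k!.
So the coefficient of x^24 in 11 x / (e^x - 1) is 11 B_24 / 24!.
Computing: B_24 = -236364091/2730, 24! = 620448401733239439360000, giving
11 * -236364091/2730 / 620448401733239439360000 = -236364091/153984012430158515404800000.

-236364091/153984012430158515404800000


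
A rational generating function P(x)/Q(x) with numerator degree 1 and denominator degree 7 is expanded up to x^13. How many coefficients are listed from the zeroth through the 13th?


Expanding up to x^13 gives the coefficients for x^0, x^1, ..., x^13.
That is 13 + 1 = 14 coefficients in total.

14


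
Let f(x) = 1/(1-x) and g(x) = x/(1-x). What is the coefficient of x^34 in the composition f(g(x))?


First simplify the composition: f(g(x)) = 1/(1 - x/(1-x)) = (1-x)/((1-x) - x) = (1-x)/(1-2x).
Now extract the coefficient. Write (1-x)/(1-2x) = 1/(1-2x) - x/(1-2x).
The coefficient of x^n in 1/(1-2x) is 2^n, and in x/(1-2x) is 2^(n-1) (for n >= 1).
So the coefficient of x^34 is 2^34 - 2^33 = 17179869184 - 8589934592 = 8589934592.

8589934592


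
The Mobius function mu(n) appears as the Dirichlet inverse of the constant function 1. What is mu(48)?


48 has a squared prime factor, so mu(48) = 0.
Factorization reveals a repeated prime.

0


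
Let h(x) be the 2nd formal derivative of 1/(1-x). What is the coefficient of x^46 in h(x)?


Differentiating 2 times: d^2/dx^2 [1/(1-x)] = 2!/(1-x)^3.
The expansion 1/(1-x)^3 = sum_{k>=0} C(k+2, 2) x^k, so the coefficient of x^n in 2!/(1-x)^3 is 2! * C(n+2, 2).
For n = 46: 2 * C(48, 2) = 2 * 1128 = 2256

2256


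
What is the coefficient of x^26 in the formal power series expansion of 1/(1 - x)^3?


The negative binomial / multiset identity is
1/(1 - x)^r = sum_{k>=0} C(k + r - 1, r - 1) x^k.
Here r = 3 and k = 26, so the coefficient is
C(26 + 2, 2) = C(28, 2)
= 378

378


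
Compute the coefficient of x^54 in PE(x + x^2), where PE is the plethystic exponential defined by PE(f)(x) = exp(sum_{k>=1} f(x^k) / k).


With f(x) = x + x^2, the exponent is sum_{k>=1} (x^k + x^(2k)) / k = -ln(1 - x) - ln(1 - x^2). Exponentiating:
PE(x + x^2) = 1 / ((1 - x)(1 - x^2)).
This is the generating function for partitions of n into parts of size 1 or 2. The number of 2's can be any j in 0..27, and the rest are 1's, so
[x^54] = floor(54/2) + 1 = 28.

28


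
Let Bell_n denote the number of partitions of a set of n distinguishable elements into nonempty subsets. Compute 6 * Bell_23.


Bell_23 can be computed from the Bell triangle or from Dobinski's identity Bell_n = (1/e) * sum_{k>=0} k^n / k!.
Computing Bell_23 = 44152005855084346.
Then 6 * 44152005855084346 = 264912035130506076.

264912035130506076


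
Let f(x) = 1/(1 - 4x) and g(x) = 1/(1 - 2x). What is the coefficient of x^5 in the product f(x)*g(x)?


The coefficient of x^n in f*g is the Cauchy product: sum_{k=0}^{n} a^k * b^(n-k).
With a=4, b=2, n=5:
sum_{k=0}^{5} 4^k * 2^(5-k)
= 2016

2016


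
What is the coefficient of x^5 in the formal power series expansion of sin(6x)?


The Maclaurin series is sin(t) = sum_{k>=0} (-1)^k t^(2k+1) / (2k+1)!, so substituting t = 6x, only odd powers of x are nonzero, with coefficient of x^(2k+1) equal to (-1)^k 6^(2k+1) / (2k+1)!.
Write 5 = 2*2 + 1, giving the coefficient (-1)^2 * 6^5 / 5! = 7776/120 = 324/5.

324/5


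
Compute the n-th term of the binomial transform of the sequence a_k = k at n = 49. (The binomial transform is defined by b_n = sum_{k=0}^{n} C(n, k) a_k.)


With a_k = k, b_n = sum_{k=0}^{n} C(n, k) k. Using k * C(n, k) = n * C(n-1, k-1) gives b_n = n * sum_{k>=1} C(n-1, k-1) = n * 2^(n-1).
For n = 49: 49 * 2^48 = 49 * 281474976710656 = 13792273858822144.

13792273858822144


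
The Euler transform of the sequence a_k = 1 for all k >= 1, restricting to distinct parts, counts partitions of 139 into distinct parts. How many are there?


Partitions of 139 into distinct parts can be computed via generating function.
Product (1+x)(1+x^2)(1+x^3)...
The coefficient of x^139 = 8953856

8953856


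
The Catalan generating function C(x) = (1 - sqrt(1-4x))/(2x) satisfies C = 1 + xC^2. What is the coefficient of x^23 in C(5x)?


Substituting x -> 5x scales the n-th coefficient by 5^n, so [x^23] C(5x) = 5^23 * C_23.
C_23 = C(2*23, 23)/(24) = 8233430727600/24 = 343059613650.
So 5^23 * 343059613650 = 11920928955078125 * 343059613650 = 4089589281678199768066406250.

4089589281678199768066406250


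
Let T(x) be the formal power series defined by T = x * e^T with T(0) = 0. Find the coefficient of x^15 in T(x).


Apply the Lagrange inversion formula: if T = x * phi(T) with phi(t) = e^t, then
[x^n] T = (1/n) [t^(n-1)] phi(t)^n = (1/n) [t^(n-1)] e^(n t) = (1/n) * n^(n-1) / (n-1)! = n^(n-1) / n!.
When c = 1 this is the Cayley count of rooted labeled trees on n vertices, divided by n!.
For n = 15: 15^14 / 15! = 29192926025390625/1307674368000 = 320361328125/14350336.

320361328125/14350336


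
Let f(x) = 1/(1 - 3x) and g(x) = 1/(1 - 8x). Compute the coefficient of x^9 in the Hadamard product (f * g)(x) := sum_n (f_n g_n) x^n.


f has coefficients f_k = 3^k and g has coefficients g_k = 8^k, so the Hadamard product has coefficient (f*g)_k = 3^k * 8^k = 24^k.
For k = 9: 24^9 = 2641807540224.

2641807540224


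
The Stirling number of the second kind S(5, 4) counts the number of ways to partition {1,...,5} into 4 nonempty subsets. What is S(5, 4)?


Using the explicit formula S(n,k) = (1/k!) sum_{j=0}^{k} (-1)^(k-j) C(k,j) j^n:
S(5, 4) = 10
Equivalently, S(n,k) is n! times the coefficient of x^n in the EGF (e^x - 1)^k / k!.

10


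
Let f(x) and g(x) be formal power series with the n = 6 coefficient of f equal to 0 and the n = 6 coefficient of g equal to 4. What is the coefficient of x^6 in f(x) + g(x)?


Addition of formal power series is termwise.
The coefficient of x^6 in f + g = 0 + 4
= 4

4


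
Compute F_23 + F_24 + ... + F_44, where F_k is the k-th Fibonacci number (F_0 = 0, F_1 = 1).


Use the identity sum_{k=0}^{N} F_k = F_{N+2} - 1 (which follows from F_{k+2} - F_{k+1} = F_k). Then
sum_{k=23}^{44} F_k = (F_{46} - 1) - (F_{24} - 1) = F_{46} - F_{24}.
Computing: F_{46} = 1836311903, F_{24} = 46368, so
Sum = 1836311903 - 46368 = 1836265535.

1836265535


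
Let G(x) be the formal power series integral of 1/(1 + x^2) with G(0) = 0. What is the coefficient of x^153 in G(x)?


1/(1 + x^2) = sum_{j>=0} (-1)^j x^(2j). Integrating termwise with G(0) = 0:
G(x) = sum_{j>=0} (-1)^j x^(2j+1) / (2j+1) = arctan(x).
Only odd powers are nonzero. For x^153 write 153 = 2*76 + 1, giving
(-1)^76 / 153 = 1/153 = 1/153.

1/153


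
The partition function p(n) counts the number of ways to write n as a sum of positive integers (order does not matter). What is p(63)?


Using the generating function prod_{k>=1} 1/(1-x^k), we compute p(63).
By dynamic programming over parts 1 through 63:
p(63) = 1505499

1505499


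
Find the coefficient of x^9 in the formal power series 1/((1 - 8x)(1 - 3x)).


By partial fractions or Cauchy convolution:
The coefficient equals sum_{k=0}^{9} 8^k * 3^(9-k).
= 214736555

214736555


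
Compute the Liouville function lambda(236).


The Liouville function is lambda(k) = (-1)^Omega(k), where Omega(k) counts the prime factors of k with multiplicity.
Factoring: 236 = 2 * 2 * 59, so Omega(236) = 3.
lambda(236) = (-1)^3 = -1.

-1


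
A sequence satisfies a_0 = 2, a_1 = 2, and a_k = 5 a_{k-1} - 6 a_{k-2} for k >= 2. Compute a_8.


The characteristic equation is t^2 - 5 t + 6 = 0, with roots r_1 = 3 and r_2 = 2 (so c_1 = r_1 + r_2, c_2 = -r_1 r_2 as required).
One can use the closed form a_n = A r_1^n + B r_2^n, but direct iteration is more reliable:
a_0 = 2, a_1 = 2, a_2 = -2, a_3 = -22, a_4 = -98, a_5 = -358, a_6 = -1202, a_7 = -3862, a_8 = -12098.
So a_8 = -12098.

-12098


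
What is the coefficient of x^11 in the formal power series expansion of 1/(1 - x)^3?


The expansion 1/(1 - x)^r = sum_{k>=0} C(k + r - 1, r - 1) x^k follows from the multiset / negative-binomial theorem (or from repeated differentiation of the geometric series).
For r = 3 and k = 11:
C(13, 2) = 6227020800 / (2 * 39916800) = 78.

78


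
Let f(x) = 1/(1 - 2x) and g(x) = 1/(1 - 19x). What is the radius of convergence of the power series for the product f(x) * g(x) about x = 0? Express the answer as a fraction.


The radius of 1/(1 - 2x) is 1/2 (nearest singularity at x = 1/2), and the radius of 1/(1 - 19x) is 1/19.
The product f(x)*g(x) = 1/((1 - 2x)(1 - 19x)) has singularities at both 1/2 and 1/19, so its radius of convergence is the distance to the nearest one:
min(1/2, 1/19) = 1/19.

1/19


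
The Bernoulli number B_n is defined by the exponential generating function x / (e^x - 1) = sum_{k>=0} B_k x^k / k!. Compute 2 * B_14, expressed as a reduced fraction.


Bernoulli numbers can also be computed recursively via B_0 = 1 and sum_{j=0}^{m} C(m+1, j) B_j = 0 for m >= 1. Odd-index Bernoulli numbers vanish for k >= 3.
Computing B_14 = 7/6, so 2 * B_14 = 2 * 7/6 = 7/3.

7/3


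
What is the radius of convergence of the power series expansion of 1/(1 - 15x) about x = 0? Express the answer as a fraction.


Expanding 1/(1 - 15x) = sum_{k>=0} 15^k x^k, the series converges when |15x| < 1, i.e., |x| < 1/15.
So the radius of convergence is 1/15 = 1/15.

1/15


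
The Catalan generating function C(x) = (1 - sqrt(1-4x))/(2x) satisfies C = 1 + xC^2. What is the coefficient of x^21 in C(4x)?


Substituting x -> 4x scales the n-th coefficient by 4^n, so [x^21] C(4x) = 4^21 * C_21.
C_21 = C(2*21, 21)/(22) = 538257874440/22 = 24466267020.
So 4^21 * 24466267020 = 4398046511104 * 24466267020 = 107603780307049858990080.

107603780307049858990080


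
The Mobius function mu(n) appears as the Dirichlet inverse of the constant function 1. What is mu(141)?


141 = 3 * 47 (all distinct primes).
mu(141) = (-1)^2 = 1

1


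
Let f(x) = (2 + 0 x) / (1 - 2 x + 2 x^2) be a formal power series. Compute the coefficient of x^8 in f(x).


Write f(x) = sum_{k>=0} a_k x^k. Multiplying both sides by 1 - 2 x + 2 x^2 gives
(1 - 2 x + 2 x^2) sum_{k>=0} a_k x^k = 2 + 0 x.
Matching coefficients:
 x^0: a_0 = 2
 x^1: a_1 - 2 a_0 = 0  =>  a_1 = 2*2 + 0 = 4
 x^k (k >= 2): a_k = 2 a_{k-1} - 2 a_{k-2}.
Iterating: a_2 = 4, a_3 = 0, a_4 = -8, a_5 = -16, a_6 = -16, a_7 = 0, a_8 = 32.
So the coefficient of x^8 is 32.

32


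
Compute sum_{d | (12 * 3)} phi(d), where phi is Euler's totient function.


First, 12 * 3 = 36. One classical identity is sum_{d | n} phi(d) = n (each k in [1, n] has a unique gcd with n, and among the k's with gcd(k, n) = n/d there are phi(d) of them). So the sum equals 36. We also verify directly:
Divisors of 36: 1, 2, 3, 4, 6, 9, 12, 18, 36.
phi values: 1, 1, 2, 2, 2, 6, 4, 6, 12.
Sum = 36.

36


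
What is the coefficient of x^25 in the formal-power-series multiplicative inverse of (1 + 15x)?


The inverse is 1/(1 + 15x). Apply the geometric identity 1/(1 - y) = sum_{k>=0} y^k with y = -15x:
1/(1 + 15x) = sum_{k>=0} (-15)^k x^k.
So the coefficient of x^25 is (-15)^25 = -252511682940423488616943359375.

-252511682940423488616943359375


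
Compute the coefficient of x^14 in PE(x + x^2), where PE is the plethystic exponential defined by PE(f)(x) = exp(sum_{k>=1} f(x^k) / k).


With f(x) = x + x^2, the exponent is sum_{k>=1} (x^k + x^(2k)) / k = -ln(1 - x) - ln(1 - x^2). Exponentiating:
PE(x + x^2) = 1 / ((1 - x)(1 - x^2)).
This is the generating function for partitions of n into parts of size 1 or 2. The number of 2's can be any j in 0..7, and the rest are 1's, so
[x^14] = floor(14/2) + 1 = 8.

8


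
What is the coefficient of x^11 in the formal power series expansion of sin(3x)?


The Maclaurin series is sin(t) = sum_{k>=0} (-1)^k t^(2k+1) / (2k+1)!, so substituting t = 3x, only odd powers of x are nonzero, with coefficient of x^(2k+1) equal to (-1)^k 3^(2k+1) / (2k+1)!.
Write 11 = 2*5 + 1, giving the coefficient (-1)^5 * 3^11 / 11! = -177147/39916800 = -2187/492800.

-2187/492800


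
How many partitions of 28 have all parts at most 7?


Using the generating function (1-x)^(-1)(1-x^2)^(-1)...(1-x^7)^(-1),
the coefficient of x^28 counts these restricted partitions.
Result = 1367

1367


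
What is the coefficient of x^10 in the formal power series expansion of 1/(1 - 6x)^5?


The general identity 1/(1 - c x)^r = sum_{k>=0} c^k C(k + r - 1, r - 1) x^k follows by substituting y = c x into 1/(1 - y)^r = sum_{k>=0} C(k + r - 1, r - 1) y^k.
For c = 6, r = 5, k = 10:
6^10 * C(14, 4) = 60466176 * 1001 = 60526642176.

60526642176


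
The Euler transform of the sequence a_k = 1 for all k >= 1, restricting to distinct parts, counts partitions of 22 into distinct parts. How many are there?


Partitions of 22 into distinct parts can be computed via generating function.
Product (1+x)(1+x^2)(1+x^3)...
The coefficient of x^22 = 89

89


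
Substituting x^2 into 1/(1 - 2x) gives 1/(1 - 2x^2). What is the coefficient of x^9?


Since 1/(1 - 2x^2) only has even powers of x,
the coefficient of x^9 (odd) is 0.

0


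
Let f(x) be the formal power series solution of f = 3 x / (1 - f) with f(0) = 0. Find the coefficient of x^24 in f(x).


Apply Lagrange inversion: f = 3 x * phi(f) with phi(t) = 1/(1 - t), so
[x^n] f = 3^n * (1/n) [t^(n-1)] phi(t)^n = 3^n * (1/n) [t^(n-1)] (1 - t)^(-n) = 3^n * (1/n) C(2n - 2, n - 1) = 3^n * C_{n-1}.
For n = 24: C_23 = C(46, 23) / 24 = 8233430727600/24 = 343059613650.
With the 3^24 = 282429536481 factor, the coefficient is 282429536481 * 343059613650 = 96890167668520440565650.

96890167668520440565650


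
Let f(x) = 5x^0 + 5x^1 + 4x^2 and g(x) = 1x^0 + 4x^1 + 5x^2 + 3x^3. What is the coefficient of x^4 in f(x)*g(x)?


Cauchy product at x^4:
5*3 + 4*5
= 35

35


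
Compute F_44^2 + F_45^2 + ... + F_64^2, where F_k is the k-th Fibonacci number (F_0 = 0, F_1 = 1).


There is a standard identity sum_{k=0}^{N} F_k^2 = F_N * F_{N+1} (proved inductively from the telescoping relation F_k^2 = F_k F_{k+1} - F_{k-1} F_k). Then
sum_{k=44}^{64} F_k^2 = F_64 F_65 - F_43 F_44.
Computing: F_64 = 10610209857723, F_65 = 17167680177565, F_43 = 433494437, F_44 = 701408733.
Sum = 10610209857723 * 17167680177565 - 433494437 * 701408733 = 182152689150179122207866174.

182152689150179122207866174


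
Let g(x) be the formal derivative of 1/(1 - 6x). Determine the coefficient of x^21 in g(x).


Differentiate termwise: d/dx sum_{k>=0} 6^k x^k = sum_{k>=1} k 6^k x^(k-1) = sum_{j>=0} (j+1) 6^(j+1) x^j.
Equivalently, d/dx [1/(1 - 6x)] = 6/(1 - 6x)^2.
For j = 21: 22 * 6^22 = 22 * 131621703842267136 = 2895677484529876992.

2895677484529876992


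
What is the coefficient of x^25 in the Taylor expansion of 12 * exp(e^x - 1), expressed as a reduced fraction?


exp(e^x - 1) = sum_{k>=0} Bell_k x^k / k!, where Bell_k is the k-th Bell number.
So the coefficient of x^25 is 12 * Bell_25 / 25!.
Computing: Bell_25 = 4638590332229999353 and 25! = 15511210043330985984000000, giving
12 * 4638590332229999353/15511210043330985984000000 = 356814640940769181/99430833611096064000000.

356814640940769181/99430833611096064000000


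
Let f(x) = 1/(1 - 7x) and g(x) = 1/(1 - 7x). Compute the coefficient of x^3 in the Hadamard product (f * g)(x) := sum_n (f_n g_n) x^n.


f has coefficients f_k = 7^k and g has coefficients g_k = 7^k, so the Hadamard product has coefficient (f*g)_k = 7^k * 7^k = 49^k.
For k = 3: 49^3 = 117649.

117649


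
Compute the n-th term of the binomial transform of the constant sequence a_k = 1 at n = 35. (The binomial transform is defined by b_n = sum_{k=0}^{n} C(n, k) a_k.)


With a_k = 1 for all k, b_n = sum_{k=0}^{n} C(n, k) = 2^n by the binomial theorem.
For n = 35: 2^35 = 34359738368.

34359738368


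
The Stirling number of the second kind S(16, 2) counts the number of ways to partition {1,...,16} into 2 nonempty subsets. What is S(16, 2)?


Using the explicit formula S(n,k) = (1/k!) sum_{j=0}^{k} (-1)^(k-j) C(k,j) j^n:
S(16, 2) = 32767
Equivalently, S(n,k) is n! times the coefficient of x^n in the EGF (e^x - 1)^k / k!.

32767


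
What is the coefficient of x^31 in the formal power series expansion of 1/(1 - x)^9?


The negative binomial / multiset identity is
1/(1 - x)^r = sum_{k>=0} C(k + r - 1, r - 1) x^k.
Here r = 9 and k = 31, so the coefficient is
C(31 + 8, 8) = C(39, 8)
= 61523748

61523748


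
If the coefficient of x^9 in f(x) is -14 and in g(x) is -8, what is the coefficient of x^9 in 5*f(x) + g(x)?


Scalar multiplication scales coefficients: 5 * -14 = -70.
Then add the g coefficient: -70 + -8
= -78

-78


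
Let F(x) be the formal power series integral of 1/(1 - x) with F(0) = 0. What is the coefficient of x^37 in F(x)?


1/(1 - x) = sum_{k>=0} x^k. Integrating termwise and using F(0) = 0 gives
F(x) = sum_{k>=0} x^(k+1) / (k+1) = sum_{m>=1} x^m / m = -ln(1 - x).
So the coefficient of x^37 is 1/37 = 1/37.

1/37


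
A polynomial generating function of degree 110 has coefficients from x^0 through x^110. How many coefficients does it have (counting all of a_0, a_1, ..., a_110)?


A polynomial of degree 110 takes the form a_0 + a_1 x + ... + a_110 x^110.
The number of coefficients is 110 + 1 = 111.

111


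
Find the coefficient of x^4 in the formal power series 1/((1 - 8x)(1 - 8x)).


By partial fractions or Cauchy convolution:
The coefficient equals sum_{k=0}^{4} 8^k * 8^(4-k).
= 20480

20480


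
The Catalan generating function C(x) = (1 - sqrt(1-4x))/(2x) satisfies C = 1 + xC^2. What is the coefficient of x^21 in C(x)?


Substituting x -> x scales the n-th coefficient by 1, so [x^21] C(x) = C_21.
C_21 = C(2*21, 21)/(22) = 538257874440/22 = 24466267020.
= 24466267020.

24466267020


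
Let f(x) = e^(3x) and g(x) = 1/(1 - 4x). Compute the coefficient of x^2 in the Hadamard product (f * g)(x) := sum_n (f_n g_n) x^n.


Expanding: f_k = 3^k/k! (from e^(3x)) and g_k = 4^k (from 1/(1 - 4x)). So the Hadamard coefficient (f * g)_k = 3^k 4^k / k! = (12)^k / k!.
For k = 2: 12^2/2! = 144/2 = 72.

72


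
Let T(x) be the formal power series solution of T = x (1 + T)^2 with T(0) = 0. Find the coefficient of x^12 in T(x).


Apply the Lagrange inversion formula: if T = x * phi(T) with phi(t) = (1 + t)^2, then [x^n] T = (1/n) [t^(n-1)] phi(t)^n = (1/n) [t^(n-1)] (1 + t)^(2n) = (1/n) C(2n, n-1).
Using the identity C(2n, n-1) = C(2n, n) * n / (n+1), the unscaled factor equals C(2n, n) / (n+1) = C_n, the n-th Catalan number.
For n = 12: C_12 = C(24, 12) / 13 = 2704156/13 = 208012 = 208012.

208012


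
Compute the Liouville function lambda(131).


The Liouville function is lambda(k) = (-1)^Omega(k), where Omega(k) counts the prime factors of k with multiplicity.
Factoring: 131 = 131, so Omega(131) = 1.
lambda(131) = (-1)^1 = -1.

-1


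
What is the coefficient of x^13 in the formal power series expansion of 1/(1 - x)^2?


The expansion 1/(1 - x)^r = sum_{k>=0} C(k + r - 1, r - 1) x^k follows from the multiset / negative-binomial theorem (or from repeated differentiation of the geometric series).
For r = 2 and k = 13:
C(14, 1) = 87178291200 / (1 * 6227020800) = 14.

14


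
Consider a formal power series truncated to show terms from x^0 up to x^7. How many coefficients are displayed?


From x^0 to x^7 inclusive, the count is 7 - 0 + 1 = 8.

8


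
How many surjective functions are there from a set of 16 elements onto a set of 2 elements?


By inclusion-exclusion on which target elements are missed, the number of surjections from an n-set onto a k-set is
surj(n, k) = sum_{j=0}^{k} (-1)^j C(k, j) (k - j)^n.
Equivalently surj(n, k) = k! * S(n, k), where S(n, k) is the Stirling number of the second kind.
For n = 16, k = 2:
S(16, 2) = 32767, so
surj = 2! * 32767 = 2 * 32767 = 65534.

65534
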